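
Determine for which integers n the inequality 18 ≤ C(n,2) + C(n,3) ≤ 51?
5, 6

C(4,2)+C(4,3)=10; C(5,2)+C(5,3)=20; C(6,2)+C(6,3)=35; C(7,2)+C(7,3)=56. So valid n = 5, 6.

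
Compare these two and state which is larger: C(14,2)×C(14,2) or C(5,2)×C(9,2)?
C(14,2)×C(14,2)

Working:
C(14,2)×C(14,2)=8,281, C(5,2)×C(9,2)=360.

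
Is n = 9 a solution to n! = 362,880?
9! = 9·8! = 9·40,320 = 362,880, which equals 362,880.

Answer: Yes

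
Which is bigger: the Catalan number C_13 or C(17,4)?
C_13 = C(26,13)/(13+1) = 10,400,600/14 = 742,900; C(17,4) = 2,380.

Answer: C_13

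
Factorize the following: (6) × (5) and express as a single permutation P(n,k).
P(6,2) = 6!/(4)!

Solution: Product of 2 consecutive descending integers starting at 6: P(6,2) = 6!/4! = 30.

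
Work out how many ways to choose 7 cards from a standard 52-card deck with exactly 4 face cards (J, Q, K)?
12 face cards and 40 non-face cards: C(12,4) × C(40,3) = 495 × 9,880 = 4,890,600.

Answer: 4,890,600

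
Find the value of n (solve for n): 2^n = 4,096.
4,096 = 1,024 × 4 = 2^10 × 2^2 = 2^12, so n = 12.

Answer: 12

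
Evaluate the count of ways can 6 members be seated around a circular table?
120
Circular arrangements: (6-1)! = 120.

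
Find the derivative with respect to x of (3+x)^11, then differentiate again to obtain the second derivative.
110(3+x)^9

Reasoning: First derivative: 11(3+x)^{10}. Second derivative: 11·10·(3+x)^{9} = 110(3+x)^{9}.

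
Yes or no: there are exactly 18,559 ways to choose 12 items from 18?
No

Solution: C(18,12) = 18,564 ≠ 18559.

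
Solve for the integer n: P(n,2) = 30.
P(n,2) = n(n−1) is increasing in n; n(n−1) ≈ (n−0.5)^2 = 30 gives n ≈ 6.0. Check: P(4,2) = 12, P(5,2) = 20, P(6,2) = 30 ✓. So n = 6.
Final answer: 6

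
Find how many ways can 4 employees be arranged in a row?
24

Explanation: Arrangements of 4 distinct objects: 4! = 24.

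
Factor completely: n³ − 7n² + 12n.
n(n − 3)(n − 4)

n³ − 7n² + 12n = n(n² − 7n + 12) = n(n − 3)(n − 4).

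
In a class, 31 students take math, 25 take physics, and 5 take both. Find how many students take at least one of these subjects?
51

Explanation: |A∪B| = |A|+|B|-|A∩B| = 31+25-5 = 51.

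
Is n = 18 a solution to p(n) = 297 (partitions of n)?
No

Solution: Pentagonal recurrence p(n) = p(n−1) + p(n−2) − p(n−5) − p(n−7) + …: p(18) = p(17) + p(16) − p(13) − p(11) + p(6) + p(3) = 297 + 231 − 101 − 56 + 11 + 3 = 385, which does not equal 297.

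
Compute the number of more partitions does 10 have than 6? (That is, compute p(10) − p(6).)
31

Pentagonal recurrence p(n) = p(n−1) + p(n−2) − p(n−5) − p(n−7) + …: p(10) = p(9) + p(8) − p(5) − p(3) = 30 + 22 − 7 − 3 = 42.
p(6) = p(5) + p(4) − p(1) = 7 + 5 − 1 = 11.
Difference = 42 − 11 = 31.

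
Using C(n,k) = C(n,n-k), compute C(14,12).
C(14,12) = C(14,2) = 91.

Answer: 91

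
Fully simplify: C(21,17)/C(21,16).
5/17

Reasoning: C(n,k+1)/C(n,k) = (n−k)/(k+1). Here (21−16)/(16+1) = 5/17 = 5/17.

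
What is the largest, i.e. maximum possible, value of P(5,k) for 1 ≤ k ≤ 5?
120

Reasoning: P(5,k) increases in k, so maximum at k = 5: 5! = 120.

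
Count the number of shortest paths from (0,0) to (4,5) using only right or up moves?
126

Choose 4 rights from 9 moves: C(9,4) = 126.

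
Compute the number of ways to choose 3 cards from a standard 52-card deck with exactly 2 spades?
3,042

Solution: 13 spades and 39 non-spades: C(13,2) × C(39,1) = 78 × 39 = 3,042.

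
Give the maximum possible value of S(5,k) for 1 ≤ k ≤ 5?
25

Reasoning: Row S(5,k) for k = 1..5 (via S(n,k) = k·S(n−1,k) + S(n−1,k−1)): 1, 15, 25, 10, 1. The row is unimodal; maximum at k = 3: 25.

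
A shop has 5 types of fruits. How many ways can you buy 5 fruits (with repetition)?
126

Stars and bars: C(5+5-1, 5) = C(9, 5) = 126.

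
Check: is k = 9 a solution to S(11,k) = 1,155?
Yes

Reasoning: S(11,9) = 9·S(10,9) + S(10,8) = 9·45 + 750 = 1,155, which equals 1,155.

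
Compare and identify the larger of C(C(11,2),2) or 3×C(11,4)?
C(C(11,2),2)

Explanation: C(C(11,2),2)=1,485, 3×C(11,4)=990.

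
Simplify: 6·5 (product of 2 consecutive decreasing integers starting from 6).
30

Working:
This is P(6,2) = 6!/(4)! = 30.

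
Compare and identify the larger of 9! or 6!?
9!

Solution: 9!=362,880, 6!=720. 9! > 6!.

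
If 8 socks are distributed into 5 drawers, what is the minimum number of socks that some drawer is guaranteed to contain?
Pigeonhole: ⌈8/5⌉ = 2.

Answer: 2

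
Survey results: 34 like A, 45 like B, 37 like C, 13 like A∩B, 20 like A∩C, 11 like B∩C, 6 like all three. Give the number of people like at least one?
78

Reasoning: |A∪B∪C| = 34+45+37-13-20-11+6 = 78.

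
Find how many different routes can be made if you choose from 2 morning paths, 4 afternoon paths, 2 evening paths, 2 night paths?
By the multiplication principle: 2 × 4 × 2 × 2 = 32.

Answer: 32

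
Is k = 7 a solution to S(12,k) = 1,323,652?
No

Solution: S(12,7) = 7·S(11,7) + S(11,6) = 7·63,987 + 179,487 = 627,396, which does not equal 1,323,652.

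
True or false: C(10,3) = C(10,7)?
C(10,3) = C(10,10-3) by the symmetry property; both equal 120.

Answer: True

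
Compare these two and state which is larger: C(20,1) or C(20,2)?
C(20,2)

Explanation: C(20,1)=20, C(20,2)=190.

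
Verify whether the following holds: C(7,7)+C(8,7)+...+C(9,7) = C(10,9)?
False

Working:
Hockey stick identity gives Σ = C(10,8) = 45; RHS C(10,9) = 10.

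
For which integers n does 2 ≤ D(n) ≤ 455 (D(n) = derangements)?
3, 4, 5, 6

Explanation: Using D(n) = (n−1)[D(n−1) + D(n−2)] with D(1)=0, D(2)=1: D(2)=1; D(3)=2; D(4)=9; D(5)=44; D(6)=265; D(7)=1,854. So valid n = 3, 4, 5, 6.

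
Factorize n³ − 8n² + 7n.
n(n − 1)(n − 7)

Explanation: n³ − 8n² + 7n = n(n² − 8n + 7) = n(n − 1)(n − 7).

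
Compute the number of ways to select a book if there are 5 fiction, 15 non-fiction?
20

Solution: By the addition principle: 5 + 15 = 20.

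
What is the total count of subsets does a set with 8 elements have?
256

Solution: Each element can be included or excluded: 2^8 = 256.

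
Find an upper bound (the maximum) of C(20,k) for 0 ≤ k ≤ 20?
Maximum at k = 10: C(20,10) = 184,756.

Answer: 184,756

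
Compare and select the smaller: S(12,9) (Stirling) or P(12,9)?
S(12,9)

Explanation: S(12,9) = 9·S(11,9) + S(11,8) = 9·1,155 + 11,880 = 22,275; P(12,9) = 79,833,600.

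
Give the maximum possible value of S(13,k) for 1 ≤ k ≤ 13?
9,321,312
Row S(13,k) for k = 1..13 (via S(n,k) = k·S(n−1,k) + S(n−1,k−1)): 1, 4,095, 261,625, 2,532,530, 7,508,501, 9,321,312, 5,715,424, 1,899,612, 359,502, 39,325, 2,431, 78, 1. The row is unimodal; maximum at k = 6: 9,321,312.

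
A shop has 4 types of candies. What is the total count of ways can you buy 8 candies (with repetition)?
165

Working:
Stars and bars: C(8+4-1, 8) = C(11, 8) = 165.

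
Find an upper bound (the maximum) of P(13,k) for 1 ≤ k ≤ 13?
6,227,020,800

Explanation: P(13,k) increases in k, so maximum at k = 13: 13! = 6,227,020,800.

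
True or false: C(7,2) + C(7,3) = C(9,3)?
False
Pascal's identity gives C(8,3) = 56, whereas C(9,3) = 84.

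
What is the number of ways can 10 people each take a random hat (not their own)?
1,334,961
Using D(n) = (n-1)[D(n-1) + D(n-2)]:
D(10) = (10-1) × [D(9) + D(8)]
      = 9 × [133496 + 14833]
      = 9 × 148329
      = 1,334,961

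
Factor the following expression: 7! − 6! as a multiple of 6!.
6 × 6! = 4,320

Reasoning: 7! − 6! = 7·6! − 6! = (7 − 1)·6! = 6 × 6! = 4,320.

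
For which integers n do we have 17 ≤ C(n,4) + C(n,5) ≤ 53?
C(5,4)+C(5,5)=6; C(6,4)+C(6,5)=21; C(7,4)+C(7,5)=56. So valid n = 6.

Answer: 6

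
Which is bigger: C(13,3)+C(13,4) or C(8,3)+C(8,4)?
C(13,3)+C(13,4)

Working:
First=1,001, Second=126.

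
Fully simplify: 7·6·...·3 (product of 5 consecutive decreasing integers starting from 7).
2,520

Working:
This is P(7,5) = 7!/(2)! = 2,520.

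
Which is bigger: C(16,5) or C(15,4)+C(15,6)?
C(15,4)+C(15,6)

Reasoning: C(16,5)=4,368; C(15,4)+C(15,6)=1,365+5,005=6,370.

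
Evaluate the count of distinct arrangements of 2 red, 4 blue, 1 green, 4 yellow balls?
34,650

Working:
Multinomial: 11!/(2! × 4! × 1! × 4!) = 34,650.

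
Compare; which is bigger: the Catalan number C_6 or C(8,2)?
C_6

Working:
C_6 = C(12,6)/(6+1) = 924/7 = 132; C(8,2) = 28.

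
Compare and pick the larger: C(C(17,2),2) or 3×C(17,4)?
C(C(17,2),2)=9,180, 3×C(17,4)=7,140.
Final answer: C(C(17,2),2)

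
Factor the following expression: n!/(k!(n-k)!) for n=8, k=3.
C(8,3) = 56

This is the binomial coefficient C(8,3) = 56.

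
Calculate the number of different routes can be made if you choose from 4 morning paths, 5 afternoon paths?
20

By the multiplication principle: 4 × 5 = 20.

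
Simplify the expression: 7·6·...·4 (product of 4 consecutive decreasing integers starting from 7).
840
This is P(7,4) = 7!/(3)! = 840.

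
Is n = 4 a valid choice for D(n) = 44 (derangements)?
No

Explanation: D(4) = (4-1)·[D(3) + D(2)] = 3·[2 + 1] = 9, which does not equal 44.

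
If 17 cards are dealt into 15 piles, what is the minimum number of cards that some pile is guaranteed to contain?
2

Reasoning: Pigeonhole: ⌈17/15⌉ = 2.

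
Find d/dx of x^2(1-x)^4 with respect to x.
2x^1(1-x)^4 - 4x^2(1-x)^3
Product rule: 2x^{1}(1-x)^{4} + x^2·(-4)(1-x)^{3}.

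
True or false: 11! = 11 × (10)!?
By definition n! = n × (n-1)!, so 11! = 11 × 10!.
Final answer: True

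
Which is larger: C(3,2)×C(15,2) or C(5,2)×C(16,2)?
C(5,2)×C(16,2)

Solution: C(3,2)×C(15,2)=315, C(5,2)×C(16,2)=1,200.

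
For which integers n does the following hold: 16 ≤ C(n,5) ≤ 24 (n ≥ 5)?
7

Explanation: C(6,5)=6; C(7,5)=21; C(8,5)=56. So valid n = 7.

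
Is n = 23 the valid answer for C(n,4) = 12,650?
No

Reasoning: C(23,4) = 23·22·21·20/4! = 212,520/24 = 8,855, which does not equal 12,650.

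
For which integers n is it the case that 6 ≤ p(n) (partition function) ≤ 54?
5, 6, 7, 8, 9, 10

Working:
Tabulating p(n) via p(n) = p(n−1) + p(n−2) − p(n−5) − p(n−7) + …: p(4)=5; p(5)=7; p(6)=11; p(7)=15; p(8)=22; p(9)=30; p(10)=42; p(11)=56. So valid n = 5, 6, 7, 8, 9, 10.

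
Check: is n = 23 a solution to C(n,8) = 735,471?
No

Working:
C(23,8) = 23·22·21·20·19·18·17·16/8! = 19,769,460,480/40,320 = 490,314, which does not equal 735,471.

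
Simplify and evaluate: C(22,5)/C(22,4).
C(n,k+1)/C(n,k) = (n−k)/(k+1). Here (22−4)/(4+1) = 18/5 = 18/5.

Answer: 18/5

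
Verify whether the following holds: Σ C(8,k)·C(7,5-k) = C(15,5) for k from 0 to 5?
True

Reasoning: Vandermonde's identity gives C(15,5) = 3,003; RHS C(15,5) = 3,003.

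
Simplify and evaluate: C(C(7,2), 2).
210
C(7,2) = 21, then C(21, 2) = 210.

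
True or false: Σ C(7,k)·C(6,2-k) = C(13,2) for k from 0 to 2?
True

Solution: Vandermonde's identity gives C(13,2) = 78; RHS C(13,2) = 78.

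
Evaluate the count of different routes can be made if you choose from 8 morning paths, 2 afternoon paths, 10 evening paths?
160

By the multiplication principle: 8 × 2 × 10 = 160.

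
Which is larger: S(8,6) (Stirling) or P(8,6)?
S(8,6) = 6·S(7,6) + S(7,5) = 6·21 + 140 = 266; P(8,6) = 20,160.
Final answer: P(8,6)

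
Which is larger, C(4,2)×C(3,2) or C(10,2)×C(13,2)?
C(4,2)×C(3,2)=18, C(10,2)×C(13,2)=3,510.
Final answer: C(10,2)×C(13,2)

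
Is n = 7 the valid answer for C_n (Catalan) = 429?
Yes
C_7 = C(14,7)/(7+1) = 3,432/8 = 429, which equals 429.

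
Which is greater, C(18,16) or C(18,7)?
C(18,7)
C(18,16)=153, C(18,7)=31,824.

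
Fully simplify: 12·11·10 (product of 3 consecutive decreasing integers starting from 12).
1,320
This is P(12,3) = 12!/(9)! = 1,320.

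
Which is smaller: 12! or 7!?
7!

Reasoning: 12!=479,001,600, 7!=5,040. 12! > 7!.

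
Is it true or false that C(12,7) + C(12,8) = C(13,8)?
True
Pascal's identity: LHS = 792 + 495 = 1,287; RHS = C(13,8) = 1,287. Both sides agree, so the statement holds.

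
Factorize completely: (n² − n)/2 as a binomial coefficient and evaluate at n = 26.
(n² − n)/2 = n(n−1)/2 = C(n,2). At n = 26: C(26,2) = 325.

Answer: C(n,2); C(26,2) = 325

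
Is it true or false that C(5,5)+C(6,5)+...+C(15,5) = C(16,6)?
True
Hockey stick identity gives Σ = C(16,6) = 8,008; RHS C(16,6) = 8,008.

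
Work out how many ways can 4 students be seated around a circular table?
6

Reasoning: Circular arrangements: (4-1)! = 6.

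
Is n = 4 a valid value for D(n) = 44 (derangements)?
No

D(4) = (4-1)·[D(3) + D(2)] = 3·[2 + 1] = 9, which does not equal 44.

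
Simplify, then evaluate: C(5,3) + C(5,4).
By Pascal's identity: C(6,4) = 15.

Answer: 15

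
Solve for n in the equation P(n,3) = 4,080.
17
P(n,3) = n(n−1)(n−2) is increasing in n; n(n−1)(n−2) ≈ (n−1)^3 = 4,080 gives n ≈ 17.0. Check: P(15,3) = 2,730, P(16,3) = 3,360, P(17,3) = 4,080 ✓. So n = 17.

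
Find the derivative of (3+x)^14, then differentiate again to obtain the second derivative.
182(3+x)^12

Working:
First derivative: 14(3+x)^{13}. Second derivative: 14·13·(3+x)^{12} = 182(3+x)^{12}.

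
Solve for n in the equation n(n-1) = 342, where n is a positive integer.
19

Solution: n² − n − 342 = 0, so n = (1 ± √(1 + 4·342))/2 = (1 ± √1,369)/2 = (1 ± 37)/2, i.e. n = 19 or n = -18. Taking the positive root, n = 19 (check: 19×18 = 342).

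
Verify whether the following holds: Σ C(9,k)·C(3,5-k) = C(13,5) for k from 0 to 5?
Vandermonde's identity gives C(12,5) = 792; RHS C(13,5) = 1,287.
Final answer: False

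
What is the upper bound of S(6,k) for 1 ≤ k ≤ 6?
90
Row S(6,k) for k = 1..6 (via S(n,k) = k·S(n−1,k) + S(n−1,k−1)): 1, 31, 90, 65, 15, 1. The row is unimodal; maximum at k = 3: 90.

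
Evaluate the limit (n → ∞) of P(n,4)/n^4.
1
P(n,4) = n(n-1)(n-2)(n-3) ≈ n^4 for large n. Limit = 1.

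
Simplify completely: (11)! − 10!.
36,288,000

Explanation: (11)! − 10! = (11)·10! − 10! = (11−1)·10! = 10·10! = 36,288,000.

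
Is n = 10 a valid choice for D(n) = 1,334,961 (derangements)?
Yes

Working:
D(10) = (10-1)·[D(9) + D(8)] = 9·[133,496 + 14,833] = 1,334,961, which equals 1,334,961.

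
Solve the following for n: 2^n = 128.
2^7 = 128, so n = 7.

Answer: 7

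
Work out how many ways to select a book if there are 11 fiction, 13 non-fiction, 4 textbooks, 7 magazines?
35

By the addition principle: 11 + 13 + 4 + 7 = 35.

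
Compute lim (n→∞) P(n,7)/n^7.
1

P(n,7) = n(n-1)···(n-6) ≈ n^7 for large n. Limit = 1.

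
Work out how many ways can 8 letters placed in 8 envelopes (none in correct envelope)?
14,833

Solution: Using D(n) = (n-1)[D(n-1) + D(n-2)]:
D(8) = (8-1) × [D(7) + D(6)]
      = 7 × [1854 + 265]
      = 7 × 2119
      = 14,833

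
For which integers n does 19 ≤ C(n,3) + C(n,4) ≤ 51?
6
C(5,3)+C(5,4)=15; C(6,3)+C(6,4)=35; C(7,3)+C(7,4)=70. So valid n = 6.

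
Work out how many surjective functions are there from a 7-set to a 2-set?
126

Solution: Onto functions = 2! × S(7,2)
First compute S(7,2) via recurrence:
Using the Stirling recurrence: S(n,k) = k·S(n-1,k) + S(n-1,k-1)
S(7,2) = 2·S(6,2) + S(6,1)
         = 2·31 + 1
         = 62 + 1
         = 63
Then: 2 × 63 = 126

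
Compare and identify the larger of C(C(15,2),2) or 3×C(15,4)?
C(C(15,2),2)=5,460, 3×C(15,4)=4,095.
Final answer: C(C(15,2),2)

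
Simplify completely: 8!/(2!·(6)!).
28

Reasoning: This is C(8,2) = 28.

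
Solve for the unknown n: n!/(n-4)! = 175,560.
22

Working:
n!/(n-4)! = n×(n-1)×(n-2)×(n-3), a product of 4 consecutive integers ≈ (n−1.5)^4. 175,560^(1/4) + 1.5 ≈ 22.0; check n = 22: 22×21×20×19 = 175,560 ✓. So n = 22.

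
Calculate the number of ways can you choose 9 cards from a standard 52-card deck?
3,679,075,400
C(52,9) = 3,679,075,400.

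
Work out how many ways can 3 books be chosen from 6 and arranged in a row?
120

Working:
P(6,3) = 6!/(6-3)! = 120.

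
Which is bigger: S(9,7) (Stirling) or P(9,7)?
P(9,7)

Solution: S(9,7) = 7·S(8,7) + S(8,6) = 7·28 + 266 = 462; P(9,7) = 181,440.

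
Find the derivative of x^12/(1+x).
(12x^11(1+x) - x^12)/(1+x)²

Reasoning: Quotient rule: [12x^{11}(1+x) - x^12]/(1+x)².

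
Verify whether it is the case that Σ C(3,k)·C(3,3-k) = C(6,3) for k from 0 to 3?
True

Vandermonde's identity gives C(6,3) = 20; RHS C(6,3) = 20.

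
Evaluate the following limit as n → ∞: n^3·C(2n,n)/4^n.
∞

Working:
C(2n,n) ~ 4^n/√(πn), so n^3·C(2n,n)/4^n ~ n^(3 − 1/2)/√π → ∞.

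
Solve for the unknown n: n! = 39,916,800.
11
n! is strictly increasing. 9! = 362,880, 10! = 3,628,800, 11! = 39,916,800 ✓. So n = 11.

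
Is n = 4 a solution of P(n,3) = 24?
Yes

Working:
P(4,3) = 4·3·2 = 24, which equals 24.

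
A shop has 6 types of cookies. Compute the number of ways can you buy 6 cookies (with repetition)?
462

Working:
Stars and bars: C(6+6-1, 6) = C(11, 6) = 462.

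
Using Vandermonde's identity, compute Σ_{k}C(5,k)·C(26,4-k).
31,465
= C(5+26,4) = C(31,4) = 31,465.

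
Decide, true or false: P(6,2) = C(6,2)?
False

Solution: P(6,2) = 30 but C(6,2) = 15; they differ by a factor of 2! = 2, so the statement does not hold.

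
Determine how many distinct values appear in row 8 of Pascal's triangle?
5

Solution: Row 8 has entries C(8,0)..C(8,8); by symmetry C(8,k)=C(8,8-k), giving 5 distinct values.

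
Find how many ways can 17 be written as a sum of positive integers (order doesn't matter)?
Pentagonal recurrence p(n) = p(n−1) + p(n−2) − p(n−5) − p(n−7) + …: p(17) = p(16) + p(15) − p(12) − p(10) + p(5) + p(2) = 231 + 176 − 77 − 42 + 7 + 2 = 297.
Final answer: 297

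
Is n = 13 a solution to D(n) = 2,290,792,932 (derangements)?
Yes

Solution: D(13) = (13-1)·[D(12) + D(11)] = 12·[176,214,841 + 14,684,570] = 2,290,792,932, which equals 2,290,792,932.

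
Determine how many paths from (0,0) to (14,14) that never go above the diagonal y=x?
2,674,440

Solution: Counted by the Catalan number C_14: C_14 = C(28,14)/(14+1) = 40,116,600/15 = 2,674,440.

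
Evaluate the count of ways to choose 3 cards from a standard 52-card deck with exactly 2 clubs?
3,042

Reasoning: 13 clubs and 39 non-clubs: C(13,2) × C(39,1) = 78 × 39 = 3,042.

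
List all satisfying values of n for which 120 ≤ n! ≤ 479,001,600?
5, 6, 7, 8, 9, 10, 11, 12

Solution: n! is strictly increasing; 5! = 120 and 12! = 479,001,600, so valid n = 5, 6, 7, 8, 9, 10, 11, 12.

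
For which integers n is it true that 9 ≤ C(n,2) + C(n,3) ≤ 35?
C(3,2)+C(3,3)=4; C(4,2)+C(4,3)=10; C(5,2)+C(5,3)=20; C(6,2)+C(6,3)=35; C(7,2)+C(7,3)=56. So valid n = 4, 5, 6.

Answer: 4, 5, 6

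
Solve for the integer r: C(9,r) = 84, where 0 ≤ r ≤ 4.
3

Reasoning: C(9,r) is increasing for 0 ≤ r ≤ 4. Stepping up (C(9,r+1) = C(9,r)·(9−r)/(r+1)): C(9,1) = 9, C(9,2) = 36, C(9,3) = 84 ✓. So r = 3.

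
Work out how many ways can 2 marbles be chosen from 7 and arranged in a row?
42

Working:
P(7,2) = 7!/(7-2)! = 42.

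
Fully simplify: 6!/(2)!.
360

Explanation: This equals 6×5×...×3 = 360.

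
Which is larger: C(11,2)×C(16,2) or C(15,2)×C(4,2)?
C(11,2)×C(16,2)

Solution: C(11,2)×C(16,2)=6,600, C(15,2)×C(4,2)=630.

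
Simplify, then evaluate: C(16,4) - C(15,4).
455

C(16,4) - C(15,4) = C(15,3) = 455.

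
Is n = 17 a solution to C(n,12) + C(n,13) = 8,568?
C(17,12) + C(17,13) = 6,188 + 2,380 = 8,568, which equals 8,568.
Final answer: Yes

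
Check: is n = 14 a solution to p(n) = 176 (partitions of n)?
No
Pentagonal recurrence p(n) = p(n−1) + p(n−2) − p(n−5) − p(n−7) + …: p(14) = p(13) + p(12) − p(9) − p(7) + p(2) = 101 + 77 − 30 − 15 + 2 = 135, which does not equal 176.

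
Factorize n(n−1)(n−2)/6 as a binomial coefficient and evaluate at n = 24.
n(n−1)(n−2)/6 = n!/(3!(n−3)!) = C(n,3). At n = 24: C(24,3) = 2,024.
Final answer: C(n,3); C(24,3) = 2,024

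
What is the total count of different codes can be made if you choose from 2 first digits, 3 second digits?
6

By the multiplication principle: 2 × 3 = 6.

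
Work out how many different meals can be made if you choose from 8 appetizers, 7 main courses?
56
By the multiplication principle: 8 × 7 = 56.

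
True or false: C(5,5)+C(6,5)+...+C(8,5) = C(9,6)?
True

Reasoning: Hockey stick identity gives Σ = C(9,6) = 84; RHS C(9,6) = 84.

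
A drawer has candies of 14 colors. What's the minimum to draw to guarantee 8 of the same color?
Worst case: 7 of each = 98. One more: 99.

Answer: 99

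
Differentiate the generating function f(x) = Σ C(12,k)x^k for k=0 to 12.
Term-by-term differentiation gives Σ k·C(12,k)x^{k-1} for k=1 to 12.

Answer: Σ k·C(12,k)x^(k-1) for k=1 to 12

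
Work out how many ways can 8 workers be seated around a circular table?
5,040
Circular arrangements: (8-1)! = 5,040.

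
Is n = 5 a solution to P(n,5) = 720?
No

Working:
P(5,5) = 5·4·3·2·1 = 120, which does not equal 720.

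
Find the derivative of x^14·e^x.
(14x^13 + x^14)e^x

Explanation: Product rule: d/dx[x^14]·e^x + x^14·d/dx[e^x] = 14x^{13}e^x + x^14e^x.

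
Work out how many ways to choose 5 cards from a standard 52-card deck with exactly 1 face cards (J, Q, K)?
1,096,680

12 face cards and 40 non-face cards: C(12,1) × C(40,4) = 12 × 91,390 = 1,096,680.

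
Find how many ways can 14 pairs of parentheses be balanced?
2,674,440

Reasoning: Using the Catalan number formula: C_n = C(2n, n) / (n+1)
C_14 = C(28, 14) / (14+1)
     = 40116600 / 15
     = 2,674,440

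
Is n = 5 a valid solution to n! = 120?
5! = 5·4! = 5·24 = 120, which equals 120.
Final answer: Yes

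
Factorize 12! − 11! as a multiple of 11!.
11 × 11! = 439,084,800

Solution: 12! − 11! = 12·11! − 11! = (12 − 1)·11! = 11 × 11! = 439,084,800.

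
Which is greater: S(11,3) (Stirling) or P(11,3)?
S(11,3) = 3·S(10,3) + S(10,2) = 3·9,330 + 511 = 28,501; P(11,3) = 990.

Answer: S(11,3)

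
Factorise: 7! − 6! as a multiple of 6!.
6 × 6! = 4,320

7! − 6! = 7·6! − 6! = (7 − 1)·6! = 6 × 6! = 4,320.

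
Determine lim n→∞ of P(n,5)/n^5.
P(n,5) = n(n-1)···(n-4) ≈ n^5 for large n. Limit = 1.

Answer: 1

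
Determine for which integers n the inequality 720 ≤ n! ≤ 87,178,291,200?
6, 7, 8, 9, 10, 11, 12, 13, 14

Working:
n! is strictly increasing; 6! = 720 and 14! = 87,178,291,200, so valid n = 6, 7, 8, 9, 10, 11, 12, 13, 14.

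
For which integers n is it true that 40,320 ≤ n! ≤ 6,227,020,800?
8, 9, 10, 11, 12, 13
n! is strictly increasing; 8! = 40,320 and 13! = 6,227,020,800, so valid n = 8, 9, 10, 11, 12, 13.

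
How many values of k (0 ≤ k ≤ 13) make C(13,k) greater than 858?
4

Reasoning: Row 13 is unimodal and symmetric about k=13/2. C(13,4)=715 ≤ 858; C(13,5)=1,287 > 858; by symmetry C(13,k) > 858 for k = 5..8. That's 8 - 5 + 1 = 4 values.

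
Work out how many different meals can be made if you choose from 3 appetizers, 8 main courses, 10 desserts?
240

Working:
By the multiplication principle: 3 × 8 × 10 = 240.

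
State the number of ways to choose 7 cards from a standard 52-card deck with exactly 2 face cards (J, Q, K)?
12 face cards and 40 non-face cards: C(12,2) × C(40,5) = 66 × 658,008 = 43,428,528.
Final answer: 43,428,528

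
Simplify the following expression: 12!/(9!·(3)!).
This is C(12,9) = 220.
Final answer: 220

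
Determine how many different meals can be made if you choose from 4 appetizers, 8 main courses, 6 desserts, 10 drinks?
1,920

Working:
By the multiplication principle: 4 × 8 × 6 × 10 = 1,920.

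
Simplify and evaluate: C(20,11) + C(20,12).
By Pascal's identity: C(21,12) = 293,930.
Final answer: 293,930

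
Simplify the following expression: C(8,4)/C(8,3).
5/4

Working:
C(n,k+1)/C(n,k) = (n−k)/(k+1). Here (8−3)/(3+1) = 5/4 = 5/4.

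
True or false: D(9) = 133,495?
False
Derangements of 9 elements: D(9) = (9-1)·[D(8) + D(7)] = 8·[14,833 + 1,854] = 133,496.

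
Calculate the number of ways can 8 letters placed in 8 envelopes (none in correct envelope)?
14,833

Using D(n) = (n-1)[D(n-1) + D(n-2)]:
D(8) = (8-1) × [D(7) + D(6)]
      = 7 × [1854 + 265]
      = 7 × 2119
      = 14,833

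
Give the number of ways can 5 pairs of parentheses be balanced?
42
Using the Catalan number formula: C_n = C(2n, n) / (n+1)
C_5 = C(10, 5) / (5+1)
     = 252 / 6
     = 42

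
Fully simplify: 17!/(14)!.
4,080

Working:
This equals 17×16×15 = 4,080.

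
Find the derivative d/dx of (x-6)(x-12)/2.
d/dx[(x-6)(x-12)] = (x-12) + (x-6) = 2x - 18. Dividing by 2 gives (2x - 18)/2.
Final answer: (2x - 18)/2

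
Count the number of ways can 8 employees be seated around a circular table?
5,040

Reasoning: Circular arrangements: (8-1)! = 5,040.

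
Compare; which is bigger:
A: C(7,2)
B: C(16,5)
B

Solution: A=C(7,2)=21, B=C(16,5)=4,368.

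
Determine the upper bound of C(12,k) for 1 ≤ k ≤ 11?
924

Reasoning: C(12,k) is maximised at the centre of the row: C(12,6) = 924.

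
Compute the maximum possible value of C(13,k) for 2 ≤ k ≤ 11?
C(13,k) is maximised at the centre of the row: C(13,6) = 1,716.
Final answer: 1,716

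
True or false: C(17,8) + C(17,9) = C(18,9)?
Pascal's identity C(n,k) + C(n,k+1) = C(n+1,k+1): 24,310 + 24,310 = 48,620 = C(18,9).

Answer: True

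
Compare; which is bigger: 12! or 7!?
12!

Working:
12!=479,001,600, 7!=5,040. 12! > 7!.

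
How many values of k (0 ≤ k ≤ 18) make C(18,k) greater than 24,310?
5

Explanation: Row 18 is unimodal and symmetric about k=18/2. C(18,6)=18,564 ≤ 24,310; C(18,7)=31,824 > 24,310; by symmetry C(18,k) > 24,310 for k = 7..11. That's 11 - 7 + 1 = 5 values.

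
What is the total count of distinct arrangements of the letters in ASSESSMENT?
75,600

Explanation: Word has 10 letters (A=1, S=4, E=2, M=1, N=1, T=1). Arrangements: 10!/Π(k!) = 75,600.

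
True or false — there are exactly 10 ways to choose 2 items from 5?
True

Working:
C(5,2) = 10.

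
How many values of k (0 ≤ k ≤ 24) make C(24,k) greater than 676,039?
9

Solution: Row 24 is unimodal and symmetric about k=24/2. C(24,7)=346,104 ≤ 676,039; C(24,8)=735,471 > 676,039; by symmetry C(24,k) > 676,039 for k = 8..16. That's 16 - 8 + 1 = 9 values.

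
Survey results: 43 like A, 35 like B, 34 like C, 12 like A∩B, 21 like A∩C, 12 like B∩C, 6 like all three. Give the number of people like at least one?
73

|A∪B∪C| = 43+35+34-12-21-12+6 = 73.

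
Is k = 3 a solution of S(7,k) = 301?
Yes

Working:
S(7,3) = 3·S(6,3) + S(6,2) = 3·90 + 31 = 301, which equals 301.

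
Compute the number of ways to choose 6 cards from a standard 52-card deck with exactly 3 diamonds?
13 diamonds and 39 non-diamonds: C(13,3) × C(39,3) = 286 × 9139 = 2,613,754.
Final answer: 2,613,754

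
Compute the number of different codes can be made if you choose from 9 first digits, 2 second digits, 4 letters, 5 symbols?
360

Explanation: By the multiplication principle: 9 × 2 × 4 × 5 = 360.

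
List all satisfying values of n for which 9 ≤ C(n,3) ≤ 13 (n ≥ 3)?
5

Reasoning: C(4,3)=4; C(5,3)=10; C(6,3)=20. So valid n = 5.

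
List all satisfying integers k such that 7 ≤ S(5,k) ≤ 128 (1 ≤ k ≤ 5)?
S(5,1)=1; S(5,2)=15; S(5,3)=25; S(5,4)=10; S(5,5)=1. So valid k = 2, 3, 4.

Answer: 2, 3, 4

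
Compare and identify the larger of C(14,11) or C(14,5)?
C(14,5)

Explanation: C(14,11)=364, C(14,5)=2,002.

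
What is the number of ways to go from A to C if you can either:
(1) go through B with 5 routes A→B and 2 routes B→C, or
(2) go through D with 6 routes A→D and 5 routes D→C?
40

Explanation: Route via B: 5×2=10. Route via D: 6×5=30. Total: 40.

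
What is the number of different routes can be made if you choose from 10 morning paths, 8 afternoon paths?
80

Solution: By the multiplication principle: 10 × 8 = 80.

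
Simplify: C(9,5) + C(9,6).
210
By Pascal's identity: C(10,6) = 210.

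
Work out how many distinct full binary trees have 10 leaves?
4,862

Explanation: Using the Catalan number formula: C_n = C(2n, n) / (n+1)
C_9 = C(18, 9) / (9+1)
     = 48620 / 10
     = 4,862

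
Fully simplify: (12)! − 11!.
439,084,800

Reasoning: (12)! − 11! = (12)·11! − 11! = (12−1)·11! = 11·11! = 439,084,800.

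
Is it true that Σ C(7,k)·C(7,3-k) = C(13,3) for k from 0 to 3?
False

Solution: Vandermonde's identity gives C(14,3) = 364; RHS C(13,3) = 286.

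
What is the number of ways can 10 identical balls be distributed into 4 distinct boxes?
286

Solution: C(10+4-1, 4-1) = C(13, 3) = 286.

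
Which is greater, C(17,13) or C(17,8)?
C(17,8)

C(17,13)=2,380, C(17,8)=24,310.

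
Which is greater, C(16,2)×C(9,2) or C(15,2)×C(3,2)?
C(16,2)×C(9,2)=4,320, C(15,2)×C(3,2)=315.

Answer: C(16,2)×C(9,2)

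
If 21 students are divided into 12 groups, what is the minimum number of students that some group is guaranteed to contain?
Pigeonhole: ⌈21/12⌉ = 2.

Answer: 2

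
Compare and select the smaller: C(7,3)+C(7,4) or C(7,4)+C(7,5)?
C(7,4)+C(7,5)

First=70, Second=56.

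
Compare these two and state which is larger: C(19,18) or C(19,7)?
C(19,18)=19, C(19,7)=50,388.
Final answer: C(19,7)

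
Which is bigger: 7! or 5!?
7!

Working:
7!=5,040, 5!=120. 7! > 5!.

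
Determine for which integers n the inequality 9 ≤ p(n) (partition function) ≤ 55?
6, 7, 8, 9, 10
Tabulating p(n) via p(n) = p(n−1) + p(n−2) − p(n−5) − p(n−7) + …: p(5)=7; p(6)=11; p(7)=15; p(8)=22; p(9)=30; p(10)=42; p(11)=56. So valid n = 6, 7, 8, 9, 10.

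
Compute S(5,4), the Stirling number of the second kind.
Using the Stirling recurrence: S(n,k) = k·S(n-1,k) + S(n-1,k-1)
S(5,4) = 4·S(4,4) + S(4,3)
         = 4·1 + 6
         = 4 + 6
         = 10

Answer: 10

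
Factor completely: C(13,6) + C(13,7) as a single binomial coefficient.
By Pascal's identity: C(13,6) + C(13,7) = C(14,7) = 3,432.

Answer: C(14,7)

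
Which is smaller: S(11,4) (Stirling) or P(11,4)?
P(11,4)

Solution: S(11,4) = 4·S(10,4) + S(10,3) = 4·34,105 + 9,330 = 145,750; P(11,4) = 7,920.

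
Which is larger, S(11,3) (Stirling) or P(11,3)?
S(11,3)

Explanation: S(11,3) = 3·S(10,3) + S(10,2) = 3·9,330 + 511 = 28,501; P(11,3) = 990.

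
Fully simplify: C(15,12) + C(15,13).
By Pascal's identity: C(16,13) = 560.
Final answer: 560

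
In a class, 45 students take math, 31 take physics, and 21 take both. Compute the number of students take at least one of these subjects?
55

Reasoning: |A∪B| = |A|+|B|-|A∩B| = 45+31-21 = 55.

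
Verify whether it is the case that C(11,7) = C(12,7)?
False

LHS = C(11,7) = 330; RHS = C(12,7) = 792. 330 ≠ 792, so the statement does not hold.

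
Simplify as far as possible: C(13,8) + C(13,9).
By Pascal's identity: C(14,9) = 2,002.
Final answer: 2,002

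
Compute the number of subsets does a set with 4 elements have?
16

Each element can be included or excluded: 2^4 = 16.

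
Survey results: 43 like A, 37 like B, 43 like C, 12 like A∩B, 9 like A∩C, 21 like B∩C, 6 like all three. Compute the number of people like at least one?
87

Solution: |A∪B∪C| = 43+37+43-12-9-21+6 = 87.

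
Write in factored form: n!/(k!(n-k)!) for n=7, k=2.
This is the binomial coefficient C(7,2) = 21.
Final answer: C(7,2) = 21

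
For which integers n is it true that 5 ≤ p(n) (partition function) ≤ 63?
4, 5, 6, 7, 8, 9, 10, 11

Solution: Tabulating p(n) via p(n) = p(n−1) + p(n−2) − p(n−5) − p(n−7) + …: p(3)=3; p(4)=5; p(5)=7; p(6)=11; p(7)=15; p(8)=22; p(9)=30; p(10)=42; p(11)=56; p(12)=77. So valid n = 4, 5, 6, 7, 8, 9, 10, 11.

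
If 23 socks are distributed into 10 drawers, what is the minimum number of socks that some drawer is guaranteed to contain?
3

Pigeonhole: ⌈23/10⌉ = 3.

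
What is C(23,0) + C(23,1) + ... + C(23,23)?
Sum of binomial coefficients = 2^23 = 8,388,608.

Answer: 8,388,608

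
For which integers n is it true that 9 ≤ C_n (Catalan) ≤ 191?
C_3=5; C_4=14; C_5=42; C_6=132; C_7=429. So valid n = 4, 5, 6.

Answer: 4, 5, 6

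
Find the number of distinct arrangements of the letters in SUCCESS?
420

Working:
Word has 7 letters (S=3, U=1, C=2, E=1). Arrangements: 7!/Π(k!) = 420.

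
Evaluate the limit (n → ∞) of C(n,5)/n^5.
1/120

Reasoning: C(n,5) ≈ n^5/5! for large n. Limit = 1/5! = 1/120.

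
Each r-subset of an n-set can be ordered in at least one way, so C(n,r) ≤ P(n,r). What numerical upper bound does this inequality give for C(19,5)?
1,395,360
P(19,5) = 19·18·17·16·15 = 1,395,360, so C(19,5) ≤ 1,395,360. (The bound is loose by a factor of 5! = 120: C(19,5) = 1,395,360/120 = 11,628.)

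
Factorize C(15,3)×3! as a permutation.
P(15,3)

Solution: C(15,3)×3! = [15!/(3!(12)!)]×3! = 15!/(12)! = P(15,3) = 2,730.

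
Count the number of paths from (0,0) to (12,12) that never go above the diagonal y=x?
208,012

Counted by the Catalan number C_12: C_12 = C(24,12)/(12+1) = 2,704,156/13 = 208,012.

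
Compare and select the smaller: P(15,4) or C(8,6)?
P(15,4)=32,760, C(8,6)=28.
Final answer: C(8,6)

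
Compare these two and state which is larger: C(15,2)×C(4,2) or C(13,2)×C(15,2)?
C(13,2)×C(15,2)

C(15,2)×C(4,2)=630, C(13,2)×C(15,2)=8,190.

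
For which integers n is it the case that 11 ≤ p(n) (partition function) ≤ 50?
6, 7, 8, 9, 10
Tabulating p(n) via p(n) = p(n−1) + p(n−2) − p(n−5) − p(n−7) + …: p(5)=7; p(6)=11; p(7)=15; p(8)=22; p(9)=30; p(10)=42; p(11)=56. So valid n = 6, 7, 8, 9, 10.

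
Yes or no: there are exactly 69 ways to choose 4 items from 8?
C(8,4) = 70 ≠ 69.

Answer: No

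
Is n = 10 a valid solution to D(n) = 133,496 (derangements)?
No
D(10) = (10-1)·[D(9) + D(8)] = 9·[133,496 + 14,833] = 1,334,961, which does not equal 133,496.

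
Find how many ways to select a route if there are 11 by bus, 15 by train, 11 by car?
By the addition principle: 11 + 15 + 11 = 37.

Answer: 37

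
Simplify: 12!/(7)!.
95,040

This equals 12×11×...×8 = 95,040.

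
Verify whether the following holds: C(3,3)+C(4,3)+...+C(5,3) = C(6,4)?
Hockey stick identity gives Σ = C(6,4) = 15; RHS C(6,4) = 15.
Final answer: True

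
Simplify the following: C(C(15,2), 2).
5,460

Working:
C(15,2) = 105, then C(105, 2) = 5,460.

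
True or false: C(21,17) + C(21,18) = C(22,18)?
Pascal's identity C(n,k) + C(n,k+1) = C(n+1,k+1): 5,985 + 1,330 = 7,315 = C(22,18).

Answer: True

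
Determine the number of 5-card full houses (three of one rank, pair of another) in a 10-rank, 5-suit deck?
9,000

Explanation: Triple rank: 10. Triple suits: C(5,3)=10. Pair rank: 9. Pair suits: C(5,2)=10. Total: 9,000.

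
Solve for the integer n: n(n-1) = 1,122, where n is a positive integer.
34
n² − n − 1,122 = 0, so n = (1 ± √(1 + 4·1,122))/2 = (1 ± √4,489)/2 = (1 ± 67)/2, i.e. n = 34 or n = -33. Taking the positive root, n = 34 (check: 34×33 = 1,122).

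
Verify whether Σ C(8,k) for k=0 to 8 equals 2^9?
False

Binomial theorem: Σ C(8,k) = (1+1)^8 = 2^8 = 256; RHS 2^9 = 512.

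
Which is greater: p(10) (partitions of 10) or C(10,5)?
Pentagonal recurrence p(n) = p(n−1) + p(n−2) − p(n−5) − p(n−7) + …: p(10) = p(9) + p(8) − p(5) − p(3) = 30 + 22 − 7 − 3 = 42; C(10,5) = 252.

Answer: C(10,5)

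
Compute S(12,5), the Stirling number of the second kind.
1,379,400
Using the Stirling recurrence: S(n,k) = k·S(n-1,k) + S(n-1,k-1)
S(12,5) = 5·S(11,5) + S(11,4)
         = 5·246730 + 145750
         = 1233650 + 145750
         = 1,379,400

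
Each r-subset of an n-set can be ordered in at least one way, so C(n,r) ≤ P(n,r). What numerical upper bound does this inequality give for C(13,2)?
156
P(13,2) = 13·12 = 156, so C(13,2) ≤ 156. (The bound is loose by a factor of 2! = 2: C(13,2) = 156/2 = 78.)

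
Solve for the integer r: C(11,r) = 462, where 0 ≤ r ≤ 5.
C(11,r) is increasing for 0 ≤ r ≤ 5. Stepping up (C(11,r+1) = C(11,r)·(11−r)/(r+1)): C(11,1) = 11, C(11,2) = 55, C(11,3) = 165, C(11,4) = 330, C(11,5) = 462 ✓. So r = 5.
Final answer: 5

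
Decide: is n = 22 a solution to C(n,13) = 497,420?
Yes

C(22,13) = 22·21·20·19·18·17·16·15·14·13·12·11·10/13! = 3,097,444,686,336,000/6,227,020,800 = 497,420, which equals 497,420.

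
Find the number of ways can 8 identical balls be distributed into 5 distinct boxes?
495

Working:
C(8+5-1, 5-1) = C(12, 4) = 495.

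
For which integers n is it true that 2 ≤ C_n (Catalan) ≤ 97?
C_1=1; C_2=2; C_3=5; C_4=14; C_5=42; C_6=132. So valid n = 2, 3, 4, 5.

Answer: 2, 3, 4, 5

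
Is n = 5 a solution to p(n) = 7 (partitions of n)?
Pentagonal recurrence p(n) = p(n−1) + p(n−2) − p(n−5) − p(n−7) + …: p(5) = p(4) + p(3) − p(0) = 5 + 3 − 1 = 7, which equals 7.
Final answer: Yes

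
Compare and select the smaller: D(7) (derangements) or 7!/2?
D(7) = (7-1)·[D(6) + D(5)] = 6·[265 + 44] = 1,854; 7!/2 = 5,040/2 = 2,520.
Final answer: D(7)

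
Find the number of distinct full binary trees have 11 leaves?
16,796

Working:
Using the Catalan number formula: C_n = C(2n, n) / (n+1)
C_10 = C(20, 10) / (10+1)
     = 184756 / 11
     = 16,796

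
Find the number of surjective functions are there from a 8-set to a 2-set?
254
Onto functions = 2! × S(8,2)
First compute S(8,2) via recurrence:
Using the Stirling recurrence: S(n,k) = k·S(n-1,k) + S(n-1,k-1)
S(8,2) = 2·S(7,2) + S(7,1)
         = 2·63 + 1
         = 126 + 1
         = 127
Then: 2 × 127 = 254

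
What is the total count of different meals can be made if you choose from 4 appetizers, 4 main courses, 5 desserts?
By the multiplication principle: 4 × 4 × 5 = 80.

Answer: 80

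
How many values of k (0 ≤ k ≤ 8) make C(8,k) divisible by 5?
1

Explanation: Checking C(8,k) mod 5 for k = 0..8: divisible at k = 4. That's 1 values.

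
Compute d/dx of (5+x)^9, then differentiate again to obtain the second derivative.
72(5+x)^7
First derivative: 9(5+x)^{8}. Second derivative: 9·8·(5+x)^{7} = 72(5+x)^{7}.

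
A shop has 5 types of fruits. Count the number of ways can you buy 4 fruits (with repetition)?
70
Stars and bars: C(4+5-1, 4) = C(8, 4) = 70.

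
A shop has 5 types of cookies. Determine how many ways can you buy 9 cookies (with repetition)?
Stars and bars: C(9+5-1, 9) = C(13, 9) = 715.
Final answer: 715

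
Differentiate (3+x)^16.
16(3+x)^15
Using the power rule: d/dx (3+x)^16 = 16(3+x)^{15}.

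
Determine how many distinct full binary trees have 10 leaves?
Using the Catalan number formula: C_n = C(2n, n) / (n+1)
C_9 = C(18, 9) / (9+1)
     = 48620 / 10
     = 4,862
Final answer: 4,862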